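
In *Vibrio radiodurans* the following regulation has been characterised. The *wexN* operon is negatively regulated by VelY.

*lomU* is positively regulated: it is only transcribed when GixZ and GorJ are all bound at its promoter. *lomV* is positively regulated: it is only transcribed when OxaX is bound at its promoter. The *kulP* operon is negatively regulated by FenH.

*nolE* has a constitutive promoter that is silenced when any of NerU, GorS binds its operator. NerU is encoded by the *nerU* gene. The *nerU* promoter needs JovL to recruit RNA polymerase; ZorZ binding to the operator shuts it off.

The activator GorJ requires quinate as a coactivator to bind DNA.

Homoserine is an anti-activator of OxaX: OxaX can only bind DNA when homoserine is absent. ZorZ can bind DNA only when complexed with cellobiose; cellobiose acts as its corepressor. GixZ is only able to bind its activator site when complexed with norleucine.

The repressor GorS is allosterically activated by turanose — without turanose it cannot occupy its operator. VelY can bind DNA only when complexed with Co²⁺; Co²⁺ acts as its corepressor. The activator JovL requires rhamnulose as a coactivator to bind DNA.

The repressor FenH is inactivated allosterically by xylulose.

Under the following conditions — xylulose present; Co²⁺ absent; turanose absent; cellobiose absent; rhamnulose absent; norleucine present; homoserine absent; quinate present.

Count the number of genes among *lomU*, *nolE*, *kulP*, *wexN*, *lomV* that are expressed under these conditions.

5

Norleucine is present, so GixZ is active.
Quinate is present, so GorJ is active.
No repressor is bound and GixZ and GorJ are active, so *lomU* is transcribed.
→ *lomU* is ON.
Rhamnulose is absent, so JovL is inactive.
Cellobiose is absent, so ZorZ is inactive.
Required activator JovL is absent, so *nerU* is not transcribed.
So NerU is not produced.
Turanose is absent, so GorS is inactive.
With no repressor bound, *nolE* is transcribed.
→ *nolE* is ON.
Xylulose is present, so FenH is inactive.
With no repressor bound, *kulP* is transcribed.
→ *kulP* is ON.
Co²⁺ is absent, so VelY is inactive.
With no repressor bound, *wexN* is transcribed.
→ *wexN* is ON.
Homoserine is absent, so OxaX is active.
No repressor is bound and OxaX is active, so *lomV* is transcribed.
→ *lomV* is ON.
5 of the 5 genes are transcribed.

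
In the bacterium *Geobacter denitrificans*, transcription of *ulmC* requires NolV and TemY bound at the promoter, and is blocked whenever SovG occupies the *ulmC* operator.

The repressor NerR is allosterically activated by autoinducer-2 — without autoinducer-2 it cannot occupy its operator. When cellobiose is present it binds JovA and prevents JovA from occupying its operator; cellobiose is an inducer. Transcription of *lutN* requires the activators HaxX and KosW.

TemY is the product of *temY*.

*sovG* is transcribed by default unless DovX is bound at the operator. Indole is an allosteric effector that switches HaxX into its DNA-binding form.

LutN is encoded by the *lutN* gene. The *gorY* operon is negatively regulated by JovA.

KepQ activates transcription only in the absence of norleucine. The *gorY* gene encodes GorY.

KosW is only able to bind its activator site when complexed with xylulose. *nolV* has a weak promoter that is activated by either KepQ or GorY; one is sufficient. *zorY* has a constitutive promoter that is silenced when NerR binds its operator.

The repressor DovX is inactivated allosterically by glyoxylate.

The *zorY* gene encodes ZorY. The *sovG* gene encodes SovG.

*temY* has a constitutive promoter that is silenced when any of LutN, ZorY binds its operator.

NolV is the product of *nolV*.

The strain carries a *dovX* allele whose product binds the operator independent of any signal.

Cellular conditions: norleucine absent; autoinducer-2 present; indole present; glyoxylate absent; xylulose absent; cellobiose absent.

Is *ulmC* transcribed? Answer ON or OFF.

DovX is constitutively active in this strain.
With repressor DovX bound, *sovG* is not transcribed.
So SovG is not produced.
Norleucine is absent, so KepQ is active.
Cellobiose is absent, so JovA is active.
With repressor JovA bound, *gorY* is not transcribed.
So GorY is not produced.
Activator KepQ is present, so *nolV* is transcribed.
So NolV is produced and active.
Indole is present, so HaxX is active.
Xylulose is absent, so KosW is inactive.
Required activator KosW is absent, so *lutN* is not transcribed.
So LutN is not produced.
Autoinducer-2 is present, so NerR is active.
With repressor NerR bound, *zorY* is not transcribed.
So ZorY is not produced.
With no repressor bound, *temY* is transcribed.
So TemY is produced and active.
No repressor is bound and NolV and TemY are active, so *ulmC* is transcribed.

ON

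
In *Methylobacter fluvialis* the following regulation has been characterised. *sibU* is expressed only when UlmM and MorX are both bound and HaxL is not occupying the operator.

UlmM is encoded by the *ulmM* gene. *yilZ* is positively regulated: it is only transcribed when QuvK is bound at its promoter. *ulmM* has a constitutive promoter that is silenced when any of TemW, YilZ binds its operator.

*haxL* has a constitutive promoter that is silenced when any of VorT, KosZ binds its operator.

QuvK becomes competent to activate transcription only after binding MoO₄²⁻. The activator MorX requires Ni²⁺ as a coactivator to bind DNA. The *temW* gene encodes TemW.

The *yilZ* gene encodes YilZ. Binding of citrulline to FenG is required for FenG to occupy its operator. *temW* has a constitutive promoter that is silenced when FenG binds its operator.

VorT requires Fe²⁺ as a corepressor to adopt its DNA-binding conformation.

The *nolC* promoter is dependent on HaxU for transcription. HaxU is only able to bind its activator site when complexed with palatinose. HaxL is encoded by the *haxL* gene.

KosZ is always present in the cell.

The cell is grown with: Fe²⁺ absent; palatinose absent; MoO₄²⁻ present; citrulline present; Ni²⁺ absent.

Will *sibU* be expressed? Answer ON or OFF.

Fe²⁺ is absent, so VorT is inactive.
KosZ is produced constitutively and is active.
With repressor KosZ bound, *haxL* is not transcribed.
So HaxL is not produced.
Citrulline is present, so FenG is active.
With repressor FenG bound, *temW* is not transcribed.
So TemW is not produced.
MoO₄²⁻ is present, so QuvK is active.
No repressor is bound and QuvK is active, so *yilZ* is transcribed.
So YilZ is produced and active.
With repressor YilZ bound, *ulmM* is not transcribed.
So UlmM is not produced.
Ni²⁺ is absent, so MorX is inactive.
Required activator UlmM is absent, so *sibU* is not transcribed.

OFF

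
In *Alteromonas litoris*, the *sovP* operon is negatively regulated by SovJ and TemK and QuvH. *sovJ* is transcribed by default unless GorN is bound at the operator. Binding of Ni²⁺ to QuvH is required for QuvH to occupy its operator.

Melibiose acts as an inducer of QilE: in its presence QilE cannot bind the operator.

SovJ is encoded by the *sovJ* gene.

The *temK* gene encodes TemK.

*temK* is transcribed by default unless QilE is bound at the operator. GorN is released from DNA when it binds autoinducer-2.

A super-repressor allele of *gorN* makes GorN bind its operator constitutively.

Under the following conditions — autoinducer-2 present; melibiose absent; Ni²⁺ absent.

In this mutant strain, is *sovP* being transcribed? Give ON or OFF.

GorN is constitutively active in this strain.
With repressor GorN bound, *sovJ* is not transcribed.
So SovJ is not produced.
Melibiose is absent, so QilE is active.
With repressor QilE bound, *temK* is not transcribed.
So TemK is not produced.
Ni²⁺ is absent, so QuvH is inactive.
With no repressor bound, *sovP* is transcribed.

ON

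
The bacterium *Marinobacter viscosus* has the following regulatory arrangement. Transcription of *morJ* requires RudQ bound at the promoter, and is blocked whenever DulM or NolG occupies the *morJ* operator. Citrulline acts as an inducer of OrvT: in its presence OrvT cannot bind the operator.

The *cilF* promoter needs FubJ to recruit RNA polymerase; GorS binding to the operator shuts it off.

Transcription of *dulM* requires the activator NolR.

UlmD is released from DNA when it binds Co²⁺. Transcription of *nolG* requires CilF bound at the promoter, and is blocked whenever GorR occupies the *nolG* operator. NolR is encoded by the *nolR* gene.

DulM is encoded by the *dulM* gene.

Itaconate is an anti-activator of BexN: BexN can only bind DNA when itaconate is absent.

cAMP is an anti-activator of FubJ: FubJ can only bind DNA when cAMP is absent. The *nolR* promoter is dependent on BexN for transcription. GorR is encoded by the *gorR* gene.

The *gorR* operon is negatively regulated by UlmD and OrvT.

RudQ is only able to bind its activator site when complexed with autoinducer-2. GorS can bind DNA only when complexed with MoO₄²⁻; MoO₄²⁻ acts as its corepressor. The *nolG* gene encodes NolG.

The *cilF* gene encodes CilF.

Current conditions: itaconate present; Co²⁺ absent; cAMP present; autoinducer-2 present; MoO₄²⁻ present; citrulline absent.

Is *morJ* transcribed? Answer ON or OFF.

ON

Itaconate is present, so BexN is inactive.
Required activator BexN is absent, so *nolR* is not transcribed.
So NolR is not produced.
Required activator NolR is absent, so *dulM* is not transcribed.
So DulM is not produced.
Autoinducer-2 is present, so RudQ is active.
cAMP is present, so FubJ is inactive.
MoO₄²⁻ is present, so GorS is active.
With repressor GorS bound, *cilF* is not transcribed.
So CilF is not produced.
Co²⁺ is absent, so UlmD is active.
Citrulline is absent, so OrvT is active.
With repressor UlmD bound, *gorR* is not transcribed.
So GorR is not produced.
Required activator CilF is absent, so *nolG* is not transcribed.
So NolG is not produced.
No repressor is bound and RudQ is active, so *morJ* is transcribed.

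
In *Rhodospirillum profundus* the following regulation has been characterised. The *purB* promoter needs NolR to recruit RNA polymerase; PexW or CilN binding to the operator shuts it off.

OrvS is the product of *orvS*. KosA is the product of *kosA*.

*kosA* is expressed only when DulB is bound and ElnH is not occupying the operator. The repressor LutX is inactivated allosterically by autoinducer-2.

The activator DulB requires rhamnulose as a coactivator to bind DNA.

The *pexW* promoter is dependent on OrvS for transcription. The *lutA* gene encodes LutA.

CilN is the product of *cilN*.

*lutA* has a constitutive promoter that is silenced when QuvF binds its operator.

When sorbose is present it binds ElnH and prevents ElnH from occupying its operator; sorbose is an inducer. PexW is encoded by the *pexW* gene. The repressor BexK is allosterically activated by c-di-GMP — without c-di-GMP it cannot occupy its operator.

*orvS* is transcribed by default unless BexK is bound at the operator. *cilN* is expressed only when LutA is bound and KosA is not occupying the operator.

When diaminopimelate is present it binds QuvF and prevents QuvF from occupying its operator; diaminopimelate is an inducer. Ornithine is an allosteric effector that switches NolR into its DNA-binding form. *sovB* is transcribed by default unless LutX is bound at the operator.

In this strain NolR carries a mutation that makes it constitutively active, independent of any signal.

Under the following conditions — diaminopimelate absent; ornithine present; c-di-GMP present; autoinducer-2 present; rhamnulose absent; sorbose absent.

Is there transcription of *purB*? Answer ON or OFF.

c-di-GMP is present, so BexK is active.
With repressor BexK bound, *orvS* is not transcribed.
So OrvS is not produced.
Required activator OrvS is absent, so *pexW* is not transcribed.
So PexW is not produced.
Sorbose is absent, so ElnH is active.
Rhamnulose is absent, so DulB is inactive.
With repressor ElnH bound, *kosA* is not transcribed.
So KosA is not produced.
Diaminopimelate is absent, so QuvF is active.
With repressor QuvF bound, *lutA* is not transcribed.
So LutA is not produced.
Required activator LutA is absent, so *cilN* is not transcribed.
So CilN is not produced.
NolR is constitutively active in this strain.
No repressor is bound and NolR is active, so *purB* is transcribed.

ON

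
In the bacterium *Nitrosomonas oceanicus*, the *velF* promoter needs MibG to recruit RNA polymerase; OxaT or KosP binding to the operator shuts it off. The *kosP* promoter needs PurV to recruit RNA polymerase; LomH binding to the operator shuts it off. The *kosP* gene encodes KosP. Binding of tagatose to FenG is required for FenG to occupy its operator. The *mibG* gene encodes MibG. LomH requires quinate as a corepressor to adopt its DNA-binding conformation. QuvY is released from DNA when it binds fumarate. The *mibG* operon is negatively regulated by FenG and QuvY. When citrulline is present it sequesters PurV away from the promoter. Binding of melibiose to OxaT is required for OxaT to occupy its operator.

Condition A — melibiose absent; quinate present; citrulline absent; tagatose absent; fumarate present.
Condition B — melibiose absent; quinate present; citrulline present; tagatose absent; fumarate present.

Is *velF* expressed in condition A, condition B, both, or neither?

both

Condition A:
Melibiose is absent, so OxaT is inactive.
Quinate is present, so LomH is active.
Citrulline is absent, so PurV is active.
With repressor LomH bound, *kosP* is not transcribed.
So KosP is not produced.
Tagatose is absent, so FenG is inactive.
Fumarate is present, so QuvY is inactive.
With no repressor bound, *mibG* is transcribed.
So MibG is produced and active.
No repressor is bound and MibG is active, so *velF* is transcribed.
→ *velF* is ON in A.
Condition B:
Melibiose is absent, so OxaT is inactive.
Quinate is present, so LomH is active.
Citrulline is present, so PurV is inactive.
With repressor LomH bound, *kosP* is not transcribed.
So KosP is not produced.
Tagatose is absent, so FenG is inactive.
Fumarate is present, so QuvY is inactive.
With no repressor bound, *mibG* is transcribed.
So MibG is produced and active.
No repressor is bound and MibG is active, so *velF* is transcribed.
→ *velF* is ON in B.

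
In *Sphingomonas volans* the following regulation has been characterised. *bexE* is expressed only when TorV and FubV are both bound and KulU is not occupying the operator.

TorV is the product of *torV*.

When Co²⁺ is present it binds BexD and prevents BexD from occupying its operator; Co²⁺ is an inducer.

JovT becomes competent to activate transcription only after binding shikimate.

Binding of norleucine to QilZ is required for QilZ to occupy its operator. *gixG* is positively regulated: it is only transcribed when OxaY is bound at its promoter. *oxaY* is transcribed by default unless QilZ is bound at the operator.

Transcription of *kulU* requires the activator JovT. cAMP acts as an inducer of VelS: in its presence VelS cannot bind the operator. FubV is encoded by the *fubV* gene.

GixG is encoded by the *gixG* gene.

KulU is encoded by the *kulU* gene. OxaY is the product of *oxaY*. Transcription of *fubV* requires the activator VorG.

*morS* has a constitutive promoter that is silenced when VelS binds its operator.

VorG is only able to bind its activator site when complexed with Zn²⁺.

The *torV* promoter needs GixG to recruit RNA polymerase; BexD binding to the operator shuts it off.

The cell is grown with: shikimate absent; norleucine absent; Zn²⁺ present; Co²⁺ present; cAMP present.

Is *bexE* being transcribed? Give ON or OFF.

Norleucine is absent, so QilZ is inactive.
With no repressor bound, *oxaY* is transcribed.
So OxaY is produced and active.
No repressor is bound and OxaY is active, so *gixG* is transcribed.
So GixG is produced and active.
Co²⁺ is present, so BexD is inactive.
No repressor is bound and GixG is active, so *torV* is transcribed.
So TorV is produced and active.
Shikimate is absent, so JovT is inactive.
Required activator JovT is absent, so *kulU* is not transcribed.
So KulU is not produced.
Zn²⁺ is present, so VorG is active.
No repressor is bound and VorG is active, so *fubV* is transcribed.
So FubV is produced and active.
No repressor is bound and TorV and FubV are active, so *bexE* is transcribed.

ON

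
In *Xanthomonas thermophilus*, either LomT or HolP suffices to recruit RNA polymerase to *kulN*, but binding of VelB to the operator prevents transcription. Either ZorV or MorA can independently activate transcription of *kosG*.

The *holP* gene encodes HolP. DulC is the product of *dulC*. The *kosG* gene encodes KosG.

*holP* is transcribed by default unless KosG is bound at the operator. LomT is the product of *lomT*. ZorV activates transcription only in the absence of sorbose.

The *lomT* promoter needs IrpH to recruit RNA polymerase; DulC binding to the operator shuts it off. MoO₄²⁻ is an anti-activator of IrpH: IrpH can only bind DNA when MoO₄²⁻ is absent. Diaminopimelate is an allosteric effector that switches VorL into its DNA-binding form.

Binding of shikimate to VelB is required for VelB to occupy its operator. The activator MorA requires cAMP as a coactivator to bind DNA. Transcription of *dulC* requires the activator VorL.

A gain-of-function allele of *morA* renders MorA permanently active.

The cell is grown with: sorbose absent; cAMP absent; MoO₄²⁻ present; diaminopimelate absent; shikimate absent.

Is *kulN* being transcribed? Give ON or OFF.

OFF

MoO₄²⁻ is present, so IrpH is inactive.
Diaminopimelate is absent, so VorL is inactive.
Required activator VorL is absent, so *dulC* is not transcribed.
So DulC is not produced.
Required activator IrpH is absent, so *lomT* is not transcribed.
So LomT is not produced.
Sorbose is absent, so ZorV is active.
MorA is constitutively active in this strain.
Activator ZorV is present, so *kosG* is transcribed.
So KosG is produced and active.
With repressor KosG bound, *holP* is not transcribed.
So HolP is not produced.
Shikimate is absent, so VelB is inactive.
No activator is available at the *kulN* promoter, so *kulN* is not transcribed.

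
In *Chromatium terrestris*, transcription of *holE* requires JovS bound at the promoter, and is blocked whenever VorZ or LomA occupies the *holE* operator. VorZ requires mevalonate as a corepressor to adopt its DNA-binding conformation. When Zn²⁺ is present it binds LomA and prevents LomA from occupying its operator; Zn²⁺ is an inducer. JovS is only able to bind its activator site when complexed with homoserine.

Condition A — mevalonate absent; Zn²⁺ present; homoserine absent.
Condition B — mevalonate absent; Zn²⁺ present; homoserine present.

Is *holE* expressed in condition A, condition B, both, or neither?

B only

Condition A:
Mevalonate is absent, so VorZ is inactive.
Zn²⁺ is present, so LomA is inactive.
Homoserine is absent, so JovS is inactive.
Required activator JovS is absent, so *holE* is not transcribed.
→ *holE* is OFF in A.
Condition B:
Mevalonate is absent, so VorZ is inactive.
Zn²⁺ is present, so LomA is inactive.
Homoserine is present, so JovS is active.
No repressor is bound and JovS is active, so *holE* is transcribed.
→ *holE* is ON in B.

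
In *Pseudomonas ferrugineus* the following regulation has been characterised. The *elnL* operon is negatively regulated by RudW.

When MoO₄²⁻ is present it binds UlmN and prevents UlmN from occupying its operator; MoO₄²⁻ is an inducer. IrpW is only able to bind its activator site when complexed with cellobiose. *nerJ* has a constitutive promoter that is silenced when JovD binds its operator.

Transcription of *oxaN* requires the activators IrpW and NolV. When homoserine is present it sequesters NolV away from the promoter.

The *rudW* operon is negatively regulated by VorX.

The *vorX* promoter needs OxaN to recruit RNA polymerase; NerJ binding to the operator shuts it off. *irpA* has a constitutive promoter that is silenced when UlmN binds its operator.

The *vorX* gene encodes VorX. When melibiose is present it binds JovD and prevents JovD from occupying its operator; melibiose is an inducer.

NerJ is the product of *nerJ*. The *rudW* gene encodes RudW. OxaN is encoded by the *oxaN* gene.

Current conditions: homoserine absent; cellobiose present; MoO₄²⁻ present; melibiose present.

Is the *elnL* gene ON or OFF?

Melibiose is present, so JovD is inactive.
With no repressor bound, *nerJ* is transcribed.
So NerJ is produced and active.
Cellobiose is present, so IrpW is active.
Homoserine is absent, so NolV is active.
No repressor is bound and IrpW and NolV are active, so *oxaN* is transcribed.
So OxaN is produced and active.
With repressor NerJ bound, *vorX* is not transcribed.
So VorX is not produced.
With no repressor bound, *rudW* is transcribed.
So RudW is produced and active.
With repressor RudW bound, *elnL* is not transcribed.

OFF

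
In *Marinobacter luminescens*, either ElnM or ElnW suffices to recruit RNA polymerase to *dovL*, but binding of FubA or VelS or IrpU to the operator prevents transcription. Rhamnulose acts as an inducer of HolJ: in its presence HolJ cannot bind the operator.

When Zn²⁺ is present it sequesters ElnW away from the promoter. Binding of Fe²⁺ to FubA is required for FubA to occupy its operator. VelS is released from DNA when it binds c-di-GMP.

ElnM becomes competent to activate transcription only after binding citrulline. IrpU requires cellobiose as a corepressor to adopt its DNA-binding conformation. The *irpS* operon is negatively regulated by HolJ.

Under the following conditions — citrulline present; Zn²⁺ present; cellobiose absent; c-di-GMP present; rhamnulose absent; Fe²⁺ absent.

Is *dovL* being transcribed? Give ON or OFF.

Citrulline is present, so ElnM is active.
Fe²⁺ is absent, so FubA is inactive.
c-di-GMP is present, so VelS is inactive.
Cellobiose is absent, so IrpU is inactive.
Zn²⁺ is present, so ElnW is inactive.
Activator ElnM is present, so *dovL* is transcribed.

ON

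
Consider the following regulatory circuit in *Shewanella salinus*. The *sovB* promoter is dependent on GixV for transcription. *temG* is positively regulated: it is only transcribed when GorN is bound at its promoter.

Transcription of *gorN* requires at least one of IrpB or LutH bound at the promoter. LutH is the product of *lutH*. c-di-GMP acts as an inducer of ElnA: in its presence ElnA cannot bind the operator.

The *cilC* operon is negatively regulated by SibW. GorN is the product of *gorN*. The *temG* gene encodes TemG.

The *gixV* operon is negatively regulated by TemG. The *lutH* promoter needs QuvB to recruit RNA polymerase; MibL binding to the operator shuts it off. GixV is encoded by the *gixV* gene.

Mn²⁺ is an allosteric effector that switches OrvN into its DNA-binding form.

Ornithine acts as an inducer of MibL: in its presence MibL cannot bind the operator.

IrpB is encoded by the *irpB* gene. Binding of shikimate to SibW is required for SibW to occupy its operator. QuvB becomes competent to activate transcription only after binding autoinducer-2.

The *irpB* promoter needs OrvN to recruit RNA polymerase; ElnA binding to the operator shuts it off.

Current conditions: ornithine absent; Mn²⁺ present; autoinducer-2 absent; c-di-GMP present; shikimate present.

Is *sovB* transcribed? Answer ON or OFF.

OFF

c-di-GMP is present, so ElnA is inactive.
Mn²⁺ is present, so OrvN is active.
No repressor is bound and OrvN is active, so *irpB* is transcribed.
So IrpB is produced and active.
Ornithine is absent, so MibL is active.
Autoinducer-2 is absent, so QuvB is inactive.
With repressor MibL bound, *lutH* is not transcribed.
So LutH is not produced.
Activator IrpB is present, so *gorN* is transcribed.
So GorN is produced and active.
No repressor is bound and GorN is active, so *temG* is transcribed.
So TemG is produced and active.
With repressor TemG bound, *gixV* is not transcribed.
So GixV is not produced.
Required activator GixV is absent, so *sovB* is not transcribed.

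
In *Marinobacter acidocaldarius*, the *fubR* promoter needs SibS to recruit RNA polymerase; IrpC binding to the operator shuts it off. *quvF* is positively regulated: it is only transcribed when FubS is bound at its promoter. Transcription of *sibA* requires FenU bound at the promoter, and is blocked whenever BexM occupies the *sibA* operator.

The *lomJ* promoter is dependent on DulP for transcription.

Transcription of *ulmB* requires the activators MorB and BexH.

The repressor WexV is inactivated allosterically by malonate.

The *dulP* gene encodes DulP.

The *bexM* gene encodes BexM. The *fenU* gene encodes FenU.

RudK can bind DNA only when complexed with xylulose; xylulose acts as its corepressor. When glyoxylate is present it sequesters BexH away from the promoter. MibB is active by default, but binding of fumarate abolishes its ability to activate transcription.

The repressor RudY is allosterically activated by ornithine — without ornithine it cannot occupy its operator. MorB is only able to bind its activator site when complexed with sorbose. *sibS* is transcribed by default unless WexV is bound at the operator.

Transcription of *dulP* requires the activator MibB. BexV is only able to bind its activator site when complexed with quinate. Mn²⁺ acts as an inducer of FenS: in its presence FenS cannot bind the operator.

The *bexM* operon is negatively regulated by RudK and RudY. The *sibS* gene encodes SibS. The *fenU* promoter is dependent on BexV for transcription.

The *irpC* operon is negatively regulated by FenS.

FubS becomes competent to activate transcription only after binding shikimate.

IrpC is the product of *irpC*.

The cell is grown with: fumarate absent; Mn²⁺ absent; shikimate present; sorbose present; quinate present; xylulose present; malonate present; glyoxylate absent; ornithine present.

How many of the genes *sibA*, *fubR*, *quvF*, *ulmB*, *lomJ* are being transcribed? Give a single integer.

Xylulose is present, so RudK is active.
Ornithine is present, so RudY is active.
With repressor RudK bound, *bexM* is not transcribed.
So BexM is not produced.
Quinate is present, so BexV is active.
No repressor is bound and BexV is active, so *fenU* is transcribed.
So FenU is produced and active.
No repressor is bound and FenU is active, so *sibA* is transcribed.
→ *sibA* is ON.
Mn²⁺ is absent, so FenS is active.
With repressor FenS bound, *irpC* is not transcribed.
So IrpC is not produced.
Malonate is present, so WexV is inactive.
With no repressor bound, *sibS* is transcribed.
So SibS is produced and active.
No repressor is bound and SibS is active, so *fubR* is transcribed.
→ *fubR* is ON.
Shikimate is present, so FubS is active.
No repressor is bound and FubS is active, so *quvF* is transcribed.
→ *quvF* is ON.
Sorbose is present, so MorB is active.
Glyoxylate is absent, so BexH is active.
No repressor is bound and MorB and BexH are active, so *ulmB* is transcribed.
→ *ulmB* is ON.
Fumarate is absent, so MibB is active.
No repressor is bound and MibB is active, so *dulP* is transcribed.
So DulP is produced and active.
No repressor is bound and DulP is active, so *lomJ* is transcribed.
→ *lomJ* is ON.
5 of the 5 genes are transcribed.

5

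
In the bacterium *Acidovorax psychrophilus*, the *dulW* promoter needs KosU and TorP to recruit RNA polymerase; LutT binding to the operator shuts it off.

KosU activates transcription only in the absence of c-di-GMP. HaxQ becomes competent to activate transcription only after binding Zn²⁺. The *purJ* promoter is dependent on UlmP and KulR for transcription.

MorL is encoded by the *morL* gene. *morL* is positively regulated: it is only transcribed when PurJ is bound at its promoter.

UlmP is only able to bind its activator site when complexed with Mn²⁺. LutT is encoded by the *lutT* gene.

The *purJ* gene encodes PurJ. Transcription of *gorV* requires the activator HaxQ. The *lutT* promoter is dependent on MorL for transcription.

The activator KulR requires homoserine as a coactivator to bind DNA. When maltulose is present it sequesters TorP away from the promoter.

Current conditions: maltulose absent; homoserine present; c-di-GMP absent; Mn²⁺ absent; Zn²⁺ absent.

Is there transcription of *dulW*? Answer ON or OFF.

ON

c-di-GMP is absent, so KosU is active.
Maltulose is absent, so TorP is active.
Mn²⁺ is absent, so UlmP is inactive.
Homoserine is present, so KulR is active.
Required activator UlmP is absent, so *purJ* is not transcribed.
So PurJ is not produced.
Required activator PurJ is absent, so *morL* is not transcribed.
So MorL is not produced.
Required activator MorL is absent, so *lutT* is not transcribed.
So LutT is not produced.
No repressor is bound and KosU and TorP are active, so *dulW* is transcribed.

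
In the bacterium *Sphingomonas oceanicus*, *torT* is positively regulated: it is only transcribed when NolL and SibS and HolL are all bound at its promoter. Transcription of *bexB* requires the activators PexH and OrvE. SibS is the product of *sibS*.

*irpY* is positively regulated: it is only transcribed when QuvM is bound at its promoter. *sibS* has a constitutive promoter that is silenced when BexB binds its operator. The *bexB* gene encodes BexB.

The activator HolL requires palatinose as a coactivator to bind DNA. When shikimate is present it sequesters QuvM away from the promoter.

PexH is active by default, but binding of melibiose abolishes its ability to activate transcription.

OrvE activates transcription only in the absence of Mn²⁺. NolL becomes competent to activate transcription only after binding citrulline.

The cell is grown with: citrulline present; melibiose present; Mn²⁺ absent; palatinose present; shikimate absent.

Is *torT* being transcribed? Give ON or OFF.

Citrulline is present, so NolL is active.
Melibiose is present, so PexH is inactive.
Mn²⁺ is absent, so OrvE is active.
Required activator PexH is absent, so *bexB* is not transcribed.
So BexB is not produced.
With no repressor bound, *sibS* is transcribed.
So SibS is produced and active.
Palatinose is present, so HolL is active.
No repressor is bound and NolL and SibS and HolL are active, so *torT* is transcribed.

ON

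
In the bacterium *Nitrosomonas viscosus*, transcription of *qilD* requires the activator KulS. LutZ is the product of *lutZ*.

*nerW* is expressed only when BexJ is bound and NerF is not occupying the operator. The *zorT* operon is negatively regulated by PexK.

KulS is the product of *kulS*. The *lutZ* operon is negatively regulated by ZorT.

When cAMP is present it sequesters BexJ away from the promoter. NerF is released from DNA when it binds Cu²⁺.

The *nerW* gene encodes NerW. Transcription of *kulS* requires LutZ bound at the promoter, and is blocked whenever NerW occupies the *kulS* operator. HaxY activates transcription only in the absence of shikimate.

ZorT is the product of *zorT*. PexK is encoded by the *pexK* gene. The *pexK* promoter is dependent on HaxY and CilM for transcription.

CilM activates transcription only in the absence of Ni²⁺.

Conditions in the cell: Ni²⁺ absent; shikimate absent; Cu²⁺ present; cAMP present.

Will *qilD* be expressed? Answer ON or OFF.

Shikimate is absent, so HaxY is active.
Ni²⁺ is absent, so CilM is active.
No repressor is bound and HaxY and CilM are active, so *pexK* is transcribed.
So PexK is produced and active.
With repressor PexK bound, *zorT* is not transcribed.
So ZorT is not produced.
With no repressor bound, *lutZ* is transcribed.
So LutZ is produced and active.
cAMP is present, so BexJ is inactive.
Cu²⁺ is present, so NerF is inactive.
Required activator BexJ is absent, so *nerW* is not transcribed.
So NerW is not produced.
No repressor is bound and LutZ is active, so *kulS* is transcribed.
So KulS is produced and active.
No repressor is bound and KulS is active, so *qilD* is transcribed.

ON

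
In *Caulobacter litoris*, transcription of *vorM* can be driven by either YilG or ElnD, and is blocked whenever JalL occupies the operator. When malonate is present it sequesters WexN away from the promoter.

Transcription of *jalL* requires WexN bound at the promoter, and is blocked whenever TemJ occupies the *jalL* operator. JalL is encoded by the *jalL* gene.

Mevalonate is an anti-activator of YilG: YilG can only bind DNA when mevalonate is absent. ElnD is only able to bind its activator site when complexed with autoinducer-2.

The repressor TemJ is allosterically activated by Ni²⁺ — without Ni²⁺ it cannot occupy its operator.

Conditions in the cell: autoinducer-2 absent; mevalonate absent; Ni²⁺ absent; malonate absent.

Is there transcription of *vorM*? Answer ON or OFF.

OFF

Mevalonate is absent, so YilG is active.
Autoinducer-2 is absent, so ElnD is inactive.
Ni²⁺ is absent, so TemJ is inactive.
Malonate is absent, so WexN is active.
No repressor is bound and WexN is active, so *jalL* is transcribed.
So JalL is produced and active.
With repressor JalL bound, *vorM* is not transcribed.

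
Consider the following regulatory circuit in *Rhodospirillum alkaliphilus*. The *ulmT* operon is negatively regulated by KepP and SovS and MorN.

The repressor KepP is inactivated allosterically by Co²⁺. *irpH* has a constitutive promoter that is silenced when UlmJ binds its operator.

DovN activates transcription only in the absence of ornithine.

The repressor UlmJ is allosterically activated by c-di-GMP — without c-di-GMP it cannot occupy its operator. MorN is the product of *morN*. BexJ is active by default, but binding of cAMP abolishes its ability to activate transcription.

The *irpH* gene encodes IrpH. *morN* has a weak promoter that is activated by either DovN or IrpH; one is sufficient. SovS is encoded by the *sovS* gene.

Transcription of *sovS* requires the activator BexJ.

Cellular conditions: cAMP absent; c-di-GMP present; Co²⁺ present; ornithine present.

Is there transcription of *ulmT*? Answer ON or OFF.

OFF

Co²⁺ is present, so KepP is inactive.
cAMP is absent, so BexJ is active.
No repressor is bound and BexJ is active, so *sovS* is transcribed.
So SovS is produced and active.
Ornithine is present, so DovN is inactive.
c-di-GMP is present, so UlmJ is active.
With repressor UlmJ bound, *irpH* is not transcribed.
So IrpH is not produced.
No activator is available at the *morN* promoter, so *morN* is not transcribed.
So MorN is not produced.
With repressor SovS bound, *ulmT* is not transcribed.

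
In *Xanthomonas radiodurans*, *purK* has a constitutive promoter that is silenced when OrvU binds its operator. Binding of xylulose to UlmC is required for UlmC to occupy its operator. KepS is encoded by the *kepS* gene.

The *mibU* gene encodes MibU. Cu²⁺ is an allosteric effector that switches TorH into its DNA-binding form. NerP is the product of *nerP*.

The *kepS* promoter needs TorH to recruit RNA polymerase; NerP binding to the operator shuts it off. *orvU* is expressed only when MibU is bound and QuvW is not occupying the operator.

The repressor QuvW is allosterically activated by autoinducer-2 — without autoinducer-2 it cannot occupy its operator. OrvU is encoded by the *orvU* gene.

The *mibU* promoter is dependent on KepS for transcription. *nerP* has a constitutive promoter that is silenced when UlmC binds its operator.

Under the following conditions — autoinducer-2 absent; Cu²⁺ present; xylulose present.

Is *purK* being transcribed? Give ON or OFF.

OFF

Xylulose is present, so UlmC is active.
With repressor UlmC bound, *nerP* is not transcribed.
So NerP is not produced.
Cu²⁺ is present, so TorH is active.
No repressor is bound and TorH is active, so *kepS* is transcribed.
So KepS is produced and active.
No repressor is bound and KepS is active, so *mibU* is transcribed.
So MibU is produced and active.
Autoinducer-2 is absent, so QuvW is inactive.
No repressor is bound and MibU is active, so *orvU* is transcribed.
So OrvU is produced and active.
With repressor OrvU bound, *purK* is not transcribed.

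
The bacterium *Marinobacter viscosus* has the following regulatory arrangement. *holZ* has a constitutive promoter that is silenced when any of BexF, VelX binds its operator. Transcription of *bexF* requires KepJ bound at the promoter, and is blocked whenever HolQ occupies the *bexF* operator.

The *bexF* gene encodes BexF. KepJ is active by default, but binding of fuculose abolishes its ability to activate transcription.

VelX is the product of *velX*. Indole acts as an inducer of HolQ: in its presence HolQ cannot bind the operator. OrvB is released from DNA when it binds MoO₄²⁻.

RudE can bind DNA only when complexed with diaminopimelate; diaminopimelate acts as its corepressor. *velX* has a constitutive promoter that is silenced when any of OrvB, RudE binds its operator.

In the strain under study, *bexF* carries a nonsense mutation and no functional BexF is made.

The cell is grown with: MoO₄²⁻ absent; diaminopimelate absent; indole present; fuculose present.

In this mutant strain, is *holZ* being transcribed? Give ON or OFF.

ON

BexF is non-functional in this strain, so it has no effect.
MoO₄²⁻ is absent, so OrvB is active.
Diaminopimelate is absent, so RudE is inactive.
With repressor OrvB bound, *velX* is not transcribed.
So VelX is not produced.
With no repressor bound, *holZ* is transcribed.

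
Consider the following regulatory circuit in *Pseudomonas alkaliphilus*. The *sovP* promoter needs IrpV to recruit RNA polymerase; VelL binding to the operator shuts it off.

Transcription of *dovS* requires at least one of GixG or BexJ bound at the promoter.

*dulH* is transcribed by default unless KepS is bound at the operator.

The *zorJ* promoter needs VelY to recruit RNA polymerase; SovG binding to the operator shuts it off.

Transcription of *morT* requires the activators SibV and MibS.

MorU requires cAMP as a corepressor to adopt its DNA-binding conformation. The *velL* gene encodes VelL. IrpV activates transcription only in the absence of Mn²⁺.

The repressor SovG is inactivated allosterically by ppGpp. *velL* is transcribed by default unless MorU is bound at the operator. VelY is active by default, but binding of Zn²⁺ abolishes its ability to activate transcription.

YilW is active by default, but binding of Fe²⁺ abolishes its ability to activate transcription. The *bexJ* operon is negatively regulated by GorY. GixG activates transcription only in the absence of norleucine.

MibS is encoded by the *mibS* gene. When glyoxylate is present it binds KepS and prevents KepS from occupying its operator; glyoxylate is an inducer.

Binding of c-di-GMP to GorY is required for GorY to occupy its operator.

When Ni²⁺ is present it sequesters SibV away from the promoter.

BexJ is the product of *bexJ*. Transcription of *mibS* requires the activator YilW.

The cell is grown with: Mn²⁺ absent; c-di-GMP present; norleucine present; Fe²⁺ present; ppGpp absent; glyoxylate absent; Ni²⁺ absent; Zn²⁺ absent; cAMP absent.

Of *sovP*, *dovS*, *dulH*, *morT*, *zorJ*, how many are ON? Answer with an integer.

cAMP is absent, so MorU is inactive.
With no repressor bound, *velL* is transcribed.
So VelL is produced and active.
Mn²⁺ is absent, so IrpV is active.
With repressor VelL bound, *sovP* is not transcribed.
→ *sovP* is OFF.
Norleucine is present, so GixG is inactive.
c-di-GMP is present, so GorY is active.
With repressor GorY bound, *bexJ* is not transcribed.
So BexJ is not produced.
No activator is available at the *dovS* promoter, so *dovS* is not transcribed.
→ *dovS* is OFF.
Glyoxylate is absent, so KepS is active.
With repressor KepS bound, *dulH* is not transcribed.
→ *dulH* is OFF.
Ni²⁺ is absent, so SibV is active.
Fe²⁺ is present, so YilW is inactive.
Required activator YilW is absent, so *mibS* is not transcribed.
So MibS is not produced.
Required activator MibS is absent, so *morT* is not transcribed.
→ *morT* is OFF.
ppGpp is absent, so SovG is active.
Zn²⁺ is absent, so VelY is active.
With repressor SovG bound, *zorJ* is not transcribed.
→ *zorJ* is OFF.
0 of the 5 genes are transcribed.

0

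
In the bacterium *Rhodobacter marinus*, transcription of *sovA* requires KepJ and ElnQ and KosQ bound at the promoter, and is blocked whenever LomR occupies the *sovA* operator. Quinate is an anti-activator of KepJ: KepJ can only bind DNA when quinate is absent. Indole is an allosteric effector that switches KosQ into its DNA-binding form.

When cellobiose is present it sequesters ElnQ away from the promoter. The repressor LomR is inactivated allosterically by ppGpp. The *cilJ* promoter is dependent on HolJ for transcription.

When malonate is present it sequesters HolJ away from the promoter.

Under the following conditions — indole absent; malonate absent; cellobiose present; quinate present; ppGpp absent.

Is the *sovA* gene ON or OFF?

Quinate is present, so KepJ is inactive.
ppGpp is absent, so LomR is active.
Cellobiose is present, so ElnQ is inactive.
Indole is absent, so KosQ is inactive.
With repressor LomR bound, *sovA* is not transcribed.

OFF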